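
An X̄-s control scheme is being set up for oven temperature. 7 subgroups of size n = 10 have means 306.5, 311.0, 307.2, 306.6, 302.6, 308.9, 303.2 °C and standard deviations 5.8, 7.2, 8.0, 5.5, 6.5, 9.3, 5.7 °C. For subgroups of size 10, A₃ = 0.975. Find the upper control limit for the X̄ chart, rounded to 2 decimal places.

X̄̄ = (306.5 + 311.0 + 307.2 + 306.6 + 302.6 + 308.9 + 303.2) / 7 = 306.5714
s̄ = (5.8 + 7.2 + 8.0 + 5.5 + 6.5 + 9.3 + 5.7) / 7 = 6.8571
UCL = X̄̄ + A₃·s̄ = 306.5714 + 0.975 × 6.8571 = 313.2571

313.26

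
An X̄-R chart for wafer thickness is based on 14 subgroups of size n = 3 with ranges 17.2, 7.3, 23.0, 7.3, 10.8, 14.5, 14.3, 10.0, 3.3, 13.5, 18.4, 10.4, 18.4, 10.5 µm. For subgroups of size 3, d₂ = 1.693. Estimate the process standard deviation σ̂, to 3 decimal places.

R̄ = (17.2 + 7.3 + 23.0 + 7.3 + 10.8 + 14.5 + 14.3 + 10.0 + 3.3 + 13.5 + 18.4 + 10.4 + 18.4 + 10.5) / 14 = 12.7786
σ̂ = R̄ / d₂ = 12.7786 / 1.693 = 7.5479

7.548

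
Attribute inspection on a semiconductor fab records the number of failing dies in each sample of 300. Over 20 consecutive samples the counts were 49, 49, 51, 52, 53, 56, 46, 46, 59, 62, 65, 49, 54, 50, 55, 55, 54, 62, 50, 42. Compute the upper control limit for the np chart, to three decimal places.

72.760

p̄ = Σdᵢ / (k·n) = 1059 / (20 × 300) = 0.17650
UCL = np̄ + 3·√(np̄(1−p̄)) = 52.9500 + 3 × √(52.9500×0.82350) = 52.9500 + 3 × 6.6034 = 72.7601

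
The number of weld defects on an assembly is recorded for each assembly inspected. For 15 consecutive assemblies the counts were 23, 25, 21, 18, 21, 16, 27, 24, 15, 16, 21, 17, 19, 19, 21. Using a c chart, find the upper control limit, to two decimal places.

c̄ = (23 + 25 + 21 + 18 + 21 + 16 + 27 + 24 + 15 + 16 + 21 + 17 + 19 + 19 + 21) / 15 = 303 / 15 = 20.2000
UCL = c̄ + 3√c̄ = 20.2000 + 3 × √20.2000 = 20.2000 + 3 × 4.4944 = 33.6833

33.68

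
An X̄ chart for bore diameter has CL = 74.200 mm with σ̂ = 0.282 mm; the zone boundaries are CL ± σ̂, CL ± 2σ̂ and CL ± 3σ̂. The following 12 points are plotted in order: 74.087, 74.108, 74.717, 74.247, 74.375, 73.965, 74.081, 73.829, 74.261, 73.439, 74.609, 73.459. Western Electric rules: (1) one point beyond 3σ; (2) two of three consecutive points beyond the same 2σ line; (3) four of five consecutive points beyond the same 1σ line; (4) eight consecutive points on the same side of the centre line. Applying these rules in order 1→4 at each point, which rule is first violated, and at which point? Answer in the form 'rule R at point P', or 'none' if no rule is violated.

rule 2 at point 12

Zone of each point (C = within 1σ̂, B = 1σ̂–2σ̂, A = 2σ̂–3σ̂, * = beyond 3σ̂; sign = side of CL): 1:-C, 2:-C, 3:+B, 4:+C, 5:+C, 6:-C, 7:-C, 8:-B, 9:+C, 10:-A, 11:+B, 12:-A
Rule 2 (two of three consecutive points beyond the same 2σ limit) is satisfied at point 12.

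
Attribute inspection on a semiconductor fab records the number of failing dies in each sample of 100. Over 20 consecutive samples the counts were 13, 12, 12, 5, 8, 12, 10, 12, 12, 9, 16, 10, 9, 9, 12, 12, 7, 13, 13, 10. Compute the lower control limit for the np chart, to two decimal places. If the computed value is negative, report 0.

p̄ = Σdᵢ / (k·n) = 216 / (20 × 100) = 0.10800
LCL = np̄ − 3·√(np̄(1−p̄)) = 10.8000 − 3 × 3.1038 = 1.4886

1.49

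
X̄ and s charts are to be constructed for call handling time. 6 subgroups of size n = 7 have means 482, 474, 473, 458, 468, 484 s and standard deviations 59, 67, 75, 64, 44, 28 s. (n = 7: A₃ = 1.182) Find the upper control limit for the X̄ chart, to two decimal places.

539.56

X̄̄ = (482 + 474 + 473 + 458 + 468 + 484) / 6 = 473.1667
s̄ = (59 + 67 + 75 + 64 + 44 + 28) / 6 = 56.1667
UCL = X̄̄ + A₃·s̄ = 473.1667 + 1.182 × 56.1667 = 539.5557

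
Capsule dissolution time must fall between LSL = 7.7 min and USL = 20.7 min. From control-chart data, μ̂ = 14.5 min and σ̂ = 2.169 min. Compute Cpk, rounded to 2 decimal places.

Cpu = (USL − μ̂) / (3σ̂) = (20.7 − 14.5) / (3 × 2.169) = 0.9528; Cpl = (μ̂ − LSL) / (3σ̂) = (14.5 − 7.7) / (3 × 2.169) = 1.0450; Cpk = min(Cpu, Cpl) = 0.9528

0.95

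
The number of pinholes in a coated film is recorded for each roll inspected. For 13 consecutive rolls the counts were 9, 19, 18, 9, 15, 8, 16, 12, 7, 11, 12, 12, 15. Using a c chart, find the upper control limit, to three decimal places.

c̄ = (9 + 19 + 18 + 9 + 15 + 8 + 16 + 12 + 7 + 11 + 12 + 12 + 15) / 13 = 163 / 13 = 12.5385
UCL = c̄ + 3√c̄ = 12.5385 + 3 × √12.5385 = 12.5385 + 3 × 3.5410 = 23.1614

23.161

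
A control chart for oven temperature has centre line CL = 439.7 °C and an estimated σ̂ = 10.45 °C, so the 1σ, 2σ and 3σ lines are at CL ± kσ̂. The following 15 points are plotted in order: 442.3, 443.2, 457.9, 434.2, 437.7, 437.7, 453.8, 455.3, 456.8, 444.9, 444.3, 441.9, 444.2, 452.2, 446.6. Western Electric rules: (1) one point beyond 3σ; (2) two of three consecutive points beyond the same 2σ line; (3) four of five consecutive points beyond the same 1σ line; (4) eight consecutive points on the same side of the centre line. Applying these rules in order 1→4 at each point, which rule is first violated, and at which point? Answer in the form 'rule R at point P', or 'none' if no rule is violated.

rule 4 at point 14

Zone of each point (C = within 1σ̂, B = 1σ̂–2σ̂, A = 2σ̂–3σ̂, * = beyond 3σ̂; sign = side of CL): 1:+C, 2:+C, 3:+B, 4:-C, 5:-C, 6:-C, 7:+B, 8:+B, 9:+B, 10:+C, 11:+C, 12:+C, 13:+C, 14:+B, 15:+C
Rule 4 (eight consecutive points on the same side of the centre line) is satisfied at point 14.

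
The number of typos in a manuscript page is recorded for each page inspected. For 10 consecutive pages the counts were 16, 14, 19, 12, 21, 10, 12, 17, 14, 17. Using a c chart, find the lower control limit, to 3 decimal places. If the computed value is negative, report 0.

c̄ = (16 + 14 + 19 + 12 + 21 + 10 + 12 + 17 + 14 + 17) / 10 = 152 / 10 = 15.2000
LCL = c̄ − 3√c̄ = 15.2000 − 3 × 3.8987 = 3.5038

3.504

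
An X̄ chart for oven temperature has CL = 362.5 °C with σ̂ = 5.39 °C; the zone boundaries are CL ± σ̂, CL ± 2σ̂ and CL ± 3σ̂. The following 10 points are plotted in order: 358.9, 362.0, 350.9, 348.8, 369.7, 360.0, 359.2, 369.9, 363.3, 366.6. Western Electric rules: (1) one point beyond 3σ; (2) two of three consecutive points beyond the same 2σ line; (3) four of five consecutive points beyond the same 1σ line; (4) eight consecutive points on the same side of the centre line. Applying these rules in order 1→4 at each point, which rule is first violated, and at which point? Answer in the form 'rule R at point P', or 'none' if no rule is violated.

Zone of each point (C = within 1σ̂, B = 1σ̂–2σ̂, A = 2σ̂–3σ̂, * = beyond 3σ̂; sign = side of CL): 1:-C, 2:-C, 3:-A, 4:-A, 5:+B, 6:-C, 7:-C, 8:+B, 9:+C, 10:+C
Rule 2 (two of three consecutive points beyond the same 2σ limit) is satisfied at point 4.

rule 2 at point 4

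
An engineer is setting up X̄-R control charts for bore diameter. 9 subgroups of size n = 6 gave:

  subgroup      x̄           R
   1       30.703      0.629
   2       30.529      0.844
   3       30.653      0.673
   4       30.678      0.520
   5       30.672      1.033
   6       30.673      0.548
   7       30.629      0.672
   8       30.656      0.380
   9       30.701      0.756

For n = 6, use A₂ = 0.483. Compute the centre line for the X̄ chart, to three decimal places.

30.655

X̄̄ = (30.703 + 30.529 + 30.653 + 30.678 + 30.672 + 30.673 + 30.629 + 30.656 + 30.701) / 9 = 275.8940 / 9 = 30.6549
CL = X̄̄ = 30.6549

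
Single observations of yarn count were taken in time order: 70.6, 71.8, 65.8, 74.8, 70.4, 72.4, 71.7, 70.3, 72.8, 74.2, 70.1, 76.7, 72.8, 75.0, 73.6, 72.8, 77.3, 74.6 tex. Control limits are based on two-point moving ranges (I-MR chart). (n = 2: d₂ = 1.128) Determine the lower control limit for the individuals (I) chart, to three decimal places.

X̄ = (70.6 + 71.8 + 65.8 + 74.8 + 70.4 + 72.4 + 71.7 + 70.3 + 72.8 + 74.2 + 70.1 + 76.7 + 72.8 + 75.0 + 73.6 + 72.8 + 77.3 + 74.6) / 18 = 72.6500
Moving ranges: 1.2, 6.0, 9.0, 4.4, 2.0, 0.7, 1.4, 2.5, 1.4, 4.1, 6.6, 3.9, 2.2, 1.4, 0.8, 4.5, 2.7; M̄R̄ = 54.8000 / 17 = 3.2235
LCL = X̄ − 3·M̄R̄/d₂ = 72.6500 − 3 × 3.2235 / 1.128 = 64.0768

64.077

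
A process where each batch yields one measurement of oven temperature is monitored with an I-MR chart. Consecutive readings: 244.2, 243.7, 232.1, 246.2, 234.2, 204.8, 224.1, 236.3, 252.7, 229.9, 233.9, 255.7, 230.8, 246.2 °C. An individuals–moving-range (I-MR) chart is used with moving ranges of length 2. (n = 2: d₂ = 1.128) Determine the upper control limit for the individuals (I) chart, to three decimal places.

278.588

X̄ = (244.2 + 243.7 + 232.1 + 246.2 + 234.2 + 204.8 + 224.1 + 236.3 + 252.7 + 229.9 + 233.9 + 255.7 + 230.8 + 246.2) / 14 = 236.7714
Moving ranges: 0.5, 11.6, 14.1, 12.0, 29.4, 19.3, 12.2, 16.4, 22.8, 4.0, 21.8, 24.9, 15.4; M̄R̄ = 204.4000 / 13 = 15.7231
UCL = X̄ + 3·M̄R̄/d₂ = 236.7714 + 3 × 15.7231 / 1.128 = 278.5881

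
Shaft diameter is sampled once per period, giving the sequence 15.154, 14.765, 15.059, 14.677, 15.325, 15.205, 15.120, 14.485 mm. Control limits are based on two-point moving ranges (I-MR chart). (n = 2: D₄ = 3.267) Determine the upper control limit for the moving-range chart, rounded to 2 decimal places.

Moving ranges: 0.389, 0.294, 0.382, 0.648, 0.120, 0.085, 0.635; M̄R̄ = 2.5530 / 7 = 0.3647
UCL_MR = D₄·M̄R̄ = 3.267 × 0.3647 = 1.1915

1.19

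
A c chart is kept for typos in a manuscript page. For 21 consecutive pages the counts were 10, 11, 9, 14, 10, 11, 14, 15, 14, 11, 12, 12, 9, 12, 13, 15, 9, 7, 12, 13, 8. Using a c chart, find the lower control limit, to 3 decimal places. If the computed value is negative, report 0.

1.313

c̄ = (10 + 11 + 9 + 14 + 10 + 11 + 14 + 15 + 14 + 11 + 12 + 12 + 9 + 12 + 13 + 15 + 9 + 7 + 12 + 13 + 8) / 21 = 241 / 21 = 11.4762
LCL = c̄ − 3√c̄ = 11.4762 − 3 × 3.3877 = 1.3132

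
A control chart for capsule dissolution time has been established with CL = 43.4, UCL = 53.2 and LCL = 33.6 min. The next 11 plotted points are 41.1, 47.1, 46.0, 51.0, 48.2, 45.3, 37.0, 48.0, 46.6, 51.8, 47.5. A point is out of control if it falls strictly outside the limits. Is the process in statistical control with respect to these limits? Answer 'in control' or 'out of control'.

All 11 points lie within [33.6, 53.2].

in control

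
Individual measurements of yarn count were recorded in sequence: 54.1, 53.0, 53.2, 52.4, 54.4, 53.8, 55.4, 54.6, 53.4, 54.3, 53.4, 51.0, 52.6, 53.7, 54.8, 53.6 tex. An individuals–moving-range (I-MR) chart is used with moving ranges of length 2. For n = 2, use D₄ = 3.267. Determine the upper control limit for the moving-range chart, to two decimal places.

Moving ranges: 1.1, 0.2, 0.8, 2.0, 0.6, 1.6, 0.8, 1.2, 0.9, 0.9, 2.4, 1.6, 1.1, 1.1, 1.2; M̄R̄ = 17.5000 / 15 = 1.1667
UCL_MR = D₄·M̄R̄ = 3.267 × 1.1667 = 3.8115

3.81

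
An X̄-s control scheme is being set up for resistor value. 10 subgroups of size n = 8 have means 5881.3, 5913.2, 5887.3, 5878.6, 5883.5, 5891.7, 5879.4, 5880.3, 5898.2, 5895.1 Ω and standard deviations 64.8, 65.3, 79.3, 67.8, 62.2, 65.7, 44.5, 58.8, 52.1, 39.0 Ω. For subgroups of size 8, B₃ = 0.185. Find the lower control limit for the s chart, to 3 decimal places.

11.091

s̄ = (64.8 + 65.3 + 79.3 + 67.8 + 62.2 + 65.7 + 44.5 + 58.8 + 52.1 + 39.0) / 10 = 59.9500
LCL_s = B₃·s̄ = 0.185 × 59.9500 = 11.0907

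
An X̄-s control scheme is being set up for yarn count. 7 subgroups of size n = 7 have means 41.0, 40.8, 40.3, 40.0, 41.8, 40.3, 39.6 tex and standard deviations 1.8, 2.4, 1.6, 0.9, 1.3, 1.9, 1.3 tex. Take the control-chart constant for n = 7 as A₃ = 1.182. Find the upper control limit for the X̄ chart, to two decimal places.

X̄̄ = (41.0 + 40.8 + 40.3 + 40.0 + 41.8 + 40.3 + 39.6) / 7 = 40.5429
s̄ = (1.8 + 2.4 + 1.6 + 0.9 + 1.3 + 1.9 + 1.3) / 7 = 1.6000
UCL = X̄̄ + A₃·s̄ = 40.5429 + 1.182 × 1.6000 = 42.4341

42.43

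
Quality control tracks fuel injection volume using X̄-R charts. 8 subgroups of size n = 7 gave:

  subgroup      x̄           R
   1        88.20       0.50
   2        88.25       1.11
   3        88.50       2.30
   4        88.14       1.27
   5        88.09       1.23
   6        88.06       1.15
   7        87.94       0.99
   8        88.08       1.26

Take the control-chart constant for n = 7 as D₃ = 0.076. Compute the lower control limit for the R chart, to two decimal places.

R̄ = (0.50 + 1.11 + 2.30 + 1.27 + 1.23 + 1.15 + 0.99 + 1.26) / 8 = 9.8100 / 8 = 1.2263
LCL_R = D₃·R̄ = 0.076 × 1.2263 = 0.0932

0.09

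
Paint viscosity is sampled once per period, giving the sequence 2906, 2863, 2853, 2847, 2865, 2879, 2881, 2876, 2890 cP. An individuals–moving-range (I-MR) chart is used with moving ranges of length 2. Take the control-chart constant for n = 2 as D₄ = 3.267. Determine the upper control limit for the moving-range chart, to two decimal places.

45.74

Moving ranges: 43, 10, 6, 18, 14, 2, 5, 14; M̄R̄ = 112.0000 / 8 = 14.0000
UCL_MR = D₄·M̄R̄ = 3.267 × 14.0000 = 45.7380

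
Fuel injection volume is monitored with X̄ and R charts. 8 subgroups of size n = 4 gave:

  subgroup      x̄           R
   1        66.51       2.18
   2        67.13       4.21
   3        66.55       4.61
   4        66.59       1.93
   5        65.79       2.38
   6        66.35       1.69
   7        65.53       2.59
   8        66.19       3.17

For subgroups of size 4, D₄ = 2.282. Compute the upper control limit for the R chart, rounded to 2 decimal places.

6.49

R̄ = (2.18 + 4.21 + 4.61 + 1.93 + 2.38 + 1.69 + 2.59 + 3.17) / 8 = 22.7600 / 8 = 2.8450
UCL_R = D₄·R̄ = 2.282 × 2.8450 = 6.4923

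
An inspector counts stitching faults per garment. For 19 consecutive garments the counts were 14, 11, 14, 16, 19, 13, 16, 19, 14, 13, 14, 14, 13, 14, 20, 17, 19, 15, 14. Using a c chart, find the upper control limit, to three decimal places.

c̄ = (14 + 11 + 14 + 16 + 19 + 13 + 16 + 19 + 14 + 13 + 14 + 14 + 13 + 14 + 20 + 17 + 19 + 15 + 14) / 19 = 289 / 19 = 15.2105
UCL = c̄ + 3√c̄ = 15.2105 + 3 × √15.2105 = 15.2105 + 3 × 3.9001 = 26.9107

26.911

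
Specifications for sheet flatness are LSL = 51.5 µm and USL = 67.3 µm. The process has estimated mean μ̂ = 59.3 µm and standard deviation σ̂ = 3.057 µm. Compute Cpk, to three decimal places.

0.851

Cpu = (USL − μ̂) / (3σ̂) = (67.3 − 59.3) / (3 × 3.057) = 0.8723; Cpl = (μ̂ − LSL) / (3σ̂) = (59.3 − 51.5) / (3 × 3.057) = 0.8505; Cpk = min(Cpu, Cpl) = 0.8505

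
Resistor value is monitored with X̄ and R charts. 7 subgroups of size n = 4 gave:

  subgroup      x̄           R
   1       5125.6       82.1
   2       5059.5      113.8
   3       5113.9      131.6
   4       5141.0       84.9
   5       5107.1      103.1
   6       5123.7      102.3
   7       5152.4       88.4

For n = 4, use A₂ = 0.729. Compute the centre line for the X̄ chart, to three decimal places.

5117.600

X̄̄ = (5125.6 + 5059.5 + 5113.9 + 5141.0 + 5107.1 + 5123.7 + 5152.4) / 7 = 35823.2000 / 7 = 5117.6000
CL = X̄̄ = 5117.6000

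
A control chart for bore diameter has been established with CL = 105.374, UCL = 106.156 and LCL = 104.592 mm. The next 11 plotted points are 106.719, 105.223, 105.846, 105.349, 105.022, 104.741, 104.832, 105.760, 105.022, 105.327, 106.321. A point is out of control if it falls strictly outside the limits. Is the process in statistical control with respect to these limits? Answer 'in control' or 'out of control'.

Compare each point to [104.592, 106.156]: sample 1 = 106.719 > UCL; sample 11 = 106.321 > UCL.

out of control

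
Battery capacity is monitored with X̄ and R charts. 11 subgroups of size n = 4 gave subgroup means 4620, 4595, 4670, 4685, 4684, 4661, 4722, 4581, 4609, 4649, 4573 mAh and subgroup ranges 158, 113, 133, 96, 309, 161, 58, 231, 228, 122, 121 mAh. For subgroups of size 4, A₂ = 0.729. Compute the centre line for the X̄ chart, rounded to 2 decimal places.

X̄̄ = (4620 + 4595 + 4670 + 4685 + 4684 + 4661 + 4722 + 4581 + 4609 + 4649 + 4573) / 11 = 51049.0000 / 11 = 4640.8182
CL = X̄̄ = 4640.8182

4640.82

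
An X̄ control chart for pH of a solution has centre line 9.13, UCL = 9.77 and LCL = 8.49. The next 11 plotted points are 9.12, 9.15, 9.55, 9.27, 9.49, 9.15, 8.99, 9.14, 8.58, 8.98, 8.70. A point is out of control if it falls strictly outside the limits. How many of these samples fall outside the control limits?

0

All 11 points lie within [8.49, 9.77].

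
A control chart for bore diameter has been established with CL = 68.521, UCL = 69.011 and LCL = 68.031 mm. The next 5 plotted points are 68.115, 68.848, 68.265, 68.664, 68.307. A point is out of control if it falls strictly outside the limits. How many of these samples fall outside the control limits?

All 5 points lie within [68.031, 69.011].

0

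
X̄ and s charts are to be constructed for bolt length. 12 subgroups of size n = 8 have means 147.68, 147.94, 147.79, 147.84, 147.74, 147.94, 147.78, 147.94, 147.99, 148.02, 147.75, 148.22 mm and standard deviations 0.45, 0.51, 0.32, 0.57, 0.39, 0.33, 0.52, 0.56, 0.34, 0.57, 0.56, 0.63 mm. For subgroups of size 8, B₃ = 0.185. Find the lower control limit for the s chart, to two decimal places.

0.09

s̄ = (0.45 + 0.51 + 0.32 + 0.57 + 0.39 + 0.33 + 0.52 + 0.56 + 0.34 + 0.57 + 0.56 + 0.63) / 12 = 0.4792
LCL_s = B₃·s̄ = 0.185 × 0.4792 = 0.0886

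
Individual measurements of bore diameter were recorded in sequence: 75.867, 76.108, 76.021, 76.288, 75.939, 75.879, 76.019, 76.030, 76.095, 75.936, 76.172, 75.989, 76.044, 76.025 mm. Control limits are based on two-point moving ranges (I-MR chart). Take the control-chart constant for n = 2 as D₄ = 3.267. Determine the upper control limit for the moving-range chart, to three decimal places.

0.470

Moving ranges: 0.241, 0.087, 0.267, 0.349, 0.060, 0.140, 0.011, 0.065, 0.159, 0.236, 0.183, 0.055, 0.019; M̄R̄ = 1.8720 / 13 = 0.1440
UCL_MR = D₄·M̄R̄ = 3.267 × 0.1440 = 0.4704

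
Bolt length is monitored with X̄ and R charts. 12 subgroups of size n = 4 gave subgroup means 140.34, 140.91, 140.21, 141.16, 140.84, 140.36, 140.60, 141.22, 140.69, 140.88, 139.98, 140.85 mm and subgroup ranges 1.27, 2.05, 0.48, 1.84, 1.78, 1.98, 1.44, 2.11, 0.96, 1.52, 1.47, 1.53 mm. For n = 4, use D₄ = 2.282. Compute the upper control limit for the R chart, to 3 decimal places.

3.505

R̄ = (1.27 + 2.05 + 0.48 + 1.84 + 1.78 + 1.98 + 1.44 + 2.11 + 0.96 + 1.52 + 1.47 + 1.53) / 12 = 18.4300 / 12 = 1.5358
UCL_R = D₄·R̄ = 2.282 × 1.5358 = 3.5048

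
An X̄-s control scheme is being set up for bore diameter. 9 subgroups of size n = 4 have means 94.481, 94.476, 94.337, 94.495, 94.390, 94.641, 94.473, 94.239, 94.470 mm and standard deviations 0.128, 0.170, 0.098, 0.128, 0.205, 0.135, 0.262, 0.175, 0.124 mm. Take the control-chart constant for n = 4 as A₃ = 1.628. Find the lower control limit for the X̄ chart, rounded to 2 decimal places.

X̄̄ = (94.481 + 94.476 + 94.337 + 94.495 + 94.390 + 94.641 + 94.473 + 94.239 + 94.470) / 9 = 94.4447
s̄ = (0.128 + 0.170 + 0.098 + 0.128 + 0.205 + 0.135 + 0.262 + 0.175 + 0.124) / 9 = 0.1583
LCL = X̄̄ − A₃·s̄ = 94.4447 − 1.628 × 0.1583 = 94.1869

94.19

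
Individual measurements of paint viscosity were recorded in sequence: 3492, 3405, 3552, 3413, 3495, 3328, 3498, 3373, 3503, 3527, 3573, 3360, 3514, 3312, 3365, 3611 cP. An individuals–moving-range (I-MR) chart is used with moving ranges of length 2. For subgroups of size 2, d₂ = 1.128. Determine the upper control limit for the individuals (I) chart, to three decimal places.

X̄ = (3492 + 3405 + 3552 + 3413 + 3495 + 3328 + 3498 + 3373 + 3503 + 3527 + 3573 + 3360 + 3514 + 3312 + 3365 + 3611) / 16 = 3457.5625
Moving ranges: 87, 147, 139, 82, 167, 170, 125, 130, 24, 46, 213, 154, 202, 53, 246; M̄R̄ = 1985.0000 / 15 = 132.3333
UCL = X̄ + 3·M̄R̄/d₂ = 3457.5625 + 3 × 132.3333 / 1.128 = 3809.5129

3809.513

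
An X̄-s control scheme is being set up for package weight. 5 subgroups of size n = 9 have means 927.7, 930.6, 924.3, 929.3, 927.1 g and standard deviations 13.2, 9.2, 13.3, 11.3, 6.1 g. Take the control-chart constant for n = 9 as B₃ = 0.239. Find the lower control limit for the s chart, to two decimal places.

s̄ = (13.2 + 9.2 + 13.3 + 11.3 + 6.1) / 5 = 10.6200
LCL_s = B₃·s̄ = 0.239 × 10.6200 = 2.5382

2.54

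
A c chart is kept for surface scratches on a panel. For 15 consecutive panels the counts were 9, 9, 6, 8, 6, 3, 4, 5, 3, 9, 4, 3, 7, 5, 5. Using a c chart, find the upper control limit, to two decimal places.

12.92

c̄ = (9 + 9 + 6 + 8 + 6 + 3 + 4 + 5 + 3 + 9 + 4 + 3 + 7 + 5 + 5) / 15 = 86 / 15 = 5.7333
UCL = c̄ + 3√c̄ = 5.7333 + 3 × √5.7333 = 5.7333 + 3 × 2.3944 = 12.9166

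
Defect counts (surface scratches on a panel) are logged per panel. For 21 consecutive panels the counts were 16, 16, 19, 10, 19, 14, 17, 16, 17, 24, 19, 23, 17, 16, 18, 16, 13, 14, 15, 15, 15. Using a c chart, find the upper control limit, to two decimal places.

c̄ = (16 + 16 + 19 + 10 + 19 + 14 + 17 + 16 + 17 + 24 + 19 + 23 + 17 + 16 + 18 + 16 + 13 + 14 + 15 + 15 + 15) / 21 = 349 / 21 = 16.6190
UCL = c̄ + 3√c̄ = 16.6190 + 3 × √16.6190 = 16.6190 + 3 × 4.0766 = 28.8490

28.85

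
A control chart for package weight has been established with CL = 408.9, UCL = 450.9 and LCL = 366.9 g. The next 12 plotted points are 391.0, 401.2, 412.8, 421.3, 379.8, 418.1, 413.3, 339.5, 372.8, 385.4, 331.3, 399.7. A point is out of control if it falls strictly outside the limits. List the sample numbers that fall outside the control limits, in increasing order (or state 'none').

8, 11

Compare each point to [366.9, 450.9]: sample 8 = 339.5 < LCL; sample 11 = 331.3 < LCL.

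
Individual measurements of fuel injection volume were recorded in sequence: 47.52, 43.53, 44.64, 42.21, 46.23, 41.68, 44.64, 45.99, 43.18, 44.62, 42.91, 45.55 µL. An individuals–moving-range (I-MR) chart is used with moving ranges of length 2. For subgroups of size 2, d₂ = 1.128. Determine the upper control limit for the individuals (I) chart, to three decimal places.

51.406

X̄ = (47.52 + 43.53 + 44.64 + 42.21 + 46.23 + 41.68 + 44.64 + 45.99 + 43.18 + 44.62 + 42.91 + 45.55) / 12 = 44.3917
Moving ranges: 3.99, 1.11, 2.43, 4.02, 4.55, 2.96, 1.35, 2.81, 1.44, 1.71, 2.64; M̄R̄ = 29.0100 / 11 = 2.6373
UCL = X̄ + 3·M̄R̄/d₂ = 44.3917 + 3 × 2.6373 / 1.128 = 51.4057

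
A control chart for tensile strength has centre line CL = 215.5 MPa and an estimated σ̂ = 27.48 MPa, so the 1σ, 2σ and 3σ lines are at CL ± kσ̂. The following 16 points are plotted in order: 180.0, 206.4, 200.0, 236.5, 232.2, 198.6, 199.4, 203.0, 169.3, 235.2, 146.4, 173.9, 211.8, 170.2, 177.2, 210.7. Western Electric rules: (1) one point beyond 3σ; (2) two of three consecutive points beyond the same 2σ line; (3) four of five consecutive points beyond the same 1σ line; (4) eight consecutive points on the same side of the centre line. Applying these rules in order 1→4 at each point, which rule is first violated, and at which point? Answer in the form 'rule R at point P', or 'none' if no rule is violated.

rule 3 at point 15

Zone of each point (C = within 1σ̂, B = 1σ̂–2σ̂, A = 2σ̂–3σ̂, * = beyond 3σ̂; sign = side of CL): 1:-B, 2:-C, 3:-C, 4:+C, 5:+C, 6:-C, 7:-C, 8:-C, 9:-B, 10:+C, 11:-A, 12:-B, 13:-C, 14:-B, 15:-B, 16:-C
Rule 3 (four of five consecutive points beyond the same 1σ limit) is satisfied at point 15.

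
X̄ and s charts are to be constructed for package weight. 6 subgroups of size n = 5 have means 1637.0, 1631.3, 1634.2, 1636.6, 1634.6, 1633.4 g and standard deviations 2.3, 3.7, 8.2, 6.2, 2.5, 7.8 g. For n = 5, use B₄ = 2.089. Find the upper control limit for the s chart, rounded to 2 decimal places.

s̄ = (2.3 + 3.7 + 8.2 + 6.2 + 2.5 + 7.8) / 6 = 5.1167
UCL_s = B₄·s̄ = 2.089 × 5.1167 = 10.6887

10.69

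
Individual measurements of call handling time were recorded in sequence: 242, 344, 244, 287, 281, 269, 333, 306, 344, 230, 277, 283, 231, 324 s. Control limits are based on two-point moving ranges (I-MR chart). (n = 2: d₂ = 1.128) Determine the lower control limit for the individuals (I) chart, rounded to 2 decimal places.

141.33

X̄ = (242 + 344 + 244 + 287 + 281 + 269 + 333 + 306 + 344 + 230 + 277 + 283 + 231 + 324) / 14 = 285.3571
Moving ranges: 102, 100, 43, 6, 12, 64, 27, 38, 114, 47, 6, 52, 93; M̄R̄ = 704.0000 / 13 = 54.1538
LCL = X̄ − 3·M̄R̄/d₂ = 285.3571 − 3 × 54.1538 / 1.128 = 141.3310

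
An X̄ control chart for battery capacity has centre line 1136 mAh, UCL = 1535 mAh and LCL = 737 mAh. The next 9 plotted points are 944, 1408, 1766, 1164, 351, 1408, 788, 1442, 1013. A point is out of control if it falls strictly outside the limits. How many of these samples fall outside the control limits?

Compare each point to [737, 1535]: sample 3 = 1766 > UCL; sample 5 = 351 < LCL.

2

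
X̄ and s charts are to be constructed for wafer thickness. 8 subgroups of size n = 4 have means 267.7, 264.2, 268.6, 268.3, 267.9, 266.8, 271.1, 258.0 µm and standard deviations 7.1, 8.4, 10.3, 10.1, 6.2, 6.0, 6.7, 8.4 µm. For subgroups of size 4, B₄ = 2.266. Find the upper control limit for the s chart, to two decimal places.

s̄ = (7.1 + 8.4 + 10.3 + 10.1 + 6.2 + 6.0 + 6.7 + 8.4) / 8 = 7.9000
UCL_s = B₄·s̄ = 2.266 × 7.9000 = 17.9014

17.90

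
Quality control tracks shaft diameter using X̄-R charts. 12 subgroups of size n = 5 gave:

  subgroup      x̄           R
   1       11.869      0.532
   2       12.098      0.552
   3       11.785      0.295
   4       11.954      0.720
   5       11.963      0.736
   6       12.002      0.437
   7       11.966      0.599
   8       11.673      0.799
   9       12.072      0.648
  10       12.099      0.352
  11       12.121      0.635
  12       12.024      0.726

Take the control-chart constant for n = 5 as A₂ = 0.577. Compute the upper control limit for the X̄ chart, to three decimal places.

X̄̄ = (11.869 + 12.098 + 11.785 + 11.954 + 11.963 + 12.002 + 11.966 + 11.673 + 12.072 + 12.099 + 12.121 + 12.024) / 12 = 143.6260 / 12 = 11.9688
R̄ = (0.532 + 0.552 + 0.295 + 0.720 + 0.736 + 0.437 + 0.599 + 0.799 + 0.648 + 0.352 + 0.635 + 0.726) / 12 = 7.0310 / 12 = 0.5859
UCL = X̄̄ + A₂·R̄ = 11.9688 + 0.577 × 0.5859 = 12.3069

12.307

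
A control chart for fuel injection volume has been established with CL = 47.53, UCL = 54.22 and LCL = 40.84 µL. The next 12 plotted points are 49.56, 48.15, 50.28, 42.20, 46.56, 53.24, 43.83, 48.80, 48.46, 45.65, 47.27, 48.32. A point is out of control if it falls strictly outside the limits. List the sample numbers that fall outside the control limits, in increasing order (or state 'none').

none

All 12 points lie within [40.84, 54.22].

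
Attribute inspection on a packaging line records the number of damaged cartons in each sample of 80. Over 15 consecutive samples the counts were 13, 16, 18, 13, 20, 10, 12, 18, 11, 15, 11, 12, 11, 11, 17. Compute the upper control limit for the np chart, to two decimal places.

24.02

p̄ = Σdᵢ / (k·n) = 208 / (15 × 80) = 0.17333
UCL = np̄ + 3·√(np̄(1−p̄)) = 13.8667 + 3 × √(13.8667×0.82667) = 13.8667 + 3 × 3.3857 = 24.0238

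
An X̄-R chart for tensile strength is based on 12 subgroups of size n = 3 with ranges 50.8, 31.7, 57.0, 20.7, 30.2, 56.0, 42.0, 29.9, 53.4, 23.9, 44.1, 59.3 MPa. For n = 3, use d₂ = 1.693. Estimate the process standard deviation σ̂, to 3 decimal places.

R̄ = (50.8 + 31.7 + 57.0 + 20.7 + 30.2 + 56.0 + 42.0 + 29.9 + 53.4 + 23.9 + 44.1 + 59.3) / 12 = 41.5833
σ̂ = R̄ / d₂ = 41.5833 / 1.693 = 24.5619

24.562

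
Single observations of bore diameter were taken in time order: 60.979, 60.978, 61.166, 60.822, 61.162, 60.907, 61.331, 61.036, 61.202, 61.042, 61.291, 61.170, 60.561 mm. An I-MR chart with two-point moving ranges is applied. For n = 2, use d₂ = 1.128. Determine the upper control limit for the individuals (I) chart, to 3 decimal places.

61.748

X̄ = (60.979 + 60.978 + 61.166 + 60.822 + 61.162 + 60.907 + 61.331 + 61.036 + 61.202 + 61.042 + 61.291 + 61.170 + 60.561) / 13 = 61.0498
Moving ranges: 0.001, 0.188, 0.344, 0.340, 0.255, 0.424, 0.295, 0.166, 0.160, 0.249, 0.121, 0.609; M̄R̄ = 3.1520 / 12 = 0.2627
UCL = X̄ + 3·M̄R̄/d₂ = 61.0498 + 3 × 0.2627 / 1.128 = 61.7484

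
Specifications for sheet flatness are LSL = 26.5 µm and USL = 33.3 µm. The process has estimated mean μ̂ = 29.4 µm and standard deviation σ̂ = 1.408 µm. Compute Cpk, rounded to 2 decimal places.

0.69

Cpu = (USL − μ̂) / (3σ̂) = (33.3 − 29.4) / (3 × 1.408) = 0.9233; Cpl = (μ̂ − LSL) / (3σ̂) = (29.4 − 26.5) / (3 × 1.408) = 0.6866; Cpk = min(Cpu, Cpl) = 0.6866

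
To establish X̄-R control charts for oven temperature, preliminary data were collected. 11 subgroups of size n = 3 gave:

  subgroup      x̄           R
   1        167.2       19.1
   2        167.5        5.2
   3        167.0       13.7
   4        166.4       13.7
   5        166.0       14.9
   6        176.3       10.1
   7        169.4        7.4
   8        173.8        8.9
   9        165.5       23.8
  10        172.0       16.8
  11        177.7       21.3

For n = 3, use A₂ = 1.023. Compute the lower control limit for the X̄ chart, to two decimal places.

155.49

X̄̄ = (167.2 + 167.5 + 167.0 + 166.4 + 166.0 + 176.3 + 169.4 + 173.8 + 165.5 + 172.0 + 177.7) / 11 = 1868.8000 / 11 = 169.8909
R̄ = (19.1 + 5.2 + 13.7 + 13.7 + 14.9 + 10.1 + 7.4 + 8.9 + 23.8 + 16.8 + 21.3) / 11 = 154.9000 / 11 = 14.0818
LCL = X̄̄ − A₂·R̄ = 169.8909 − 1.023 × 14.0818 = 155.4852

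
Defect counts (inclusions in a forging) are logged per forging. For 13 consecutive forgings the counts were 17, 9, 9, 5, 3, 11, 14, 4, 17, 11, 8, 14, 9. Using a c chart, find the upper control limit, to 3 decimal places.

c̄ = (17 + 9 + 9 + 5 + 3 + 11 + 14 + 4 + 17 + 11 + 8 + 14 + 9) / 13 = 131 / 13 = 10.0769
UCL = c̄ + 3√c̄ = 10.0769 + 3 × √10.0769 = 10.0769 + 3 × 3.1744 = 19.6002

19.600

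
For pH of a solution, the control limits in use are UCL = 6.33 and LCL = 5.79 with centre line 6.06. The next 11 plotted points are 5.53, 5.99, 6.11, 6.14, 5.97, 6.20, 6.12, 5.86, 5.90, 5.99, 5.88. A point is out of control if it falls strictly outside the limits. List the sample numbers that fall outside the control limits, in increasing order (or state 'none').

1

Compare each point to [5.79, 6.33]: sample 1 = 5.53 < LCL.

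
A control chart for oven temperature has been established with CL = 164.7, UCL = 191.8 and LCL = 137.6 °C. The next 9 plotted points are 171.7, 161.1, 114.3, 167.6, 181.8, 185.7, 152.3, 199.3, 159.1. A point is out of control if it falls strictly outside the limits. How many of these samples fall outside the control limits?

2

Compare each point to [137.6, 191.8]: sample 3 = 114.3 < LCL; sample 8 = 199.3 > UCL.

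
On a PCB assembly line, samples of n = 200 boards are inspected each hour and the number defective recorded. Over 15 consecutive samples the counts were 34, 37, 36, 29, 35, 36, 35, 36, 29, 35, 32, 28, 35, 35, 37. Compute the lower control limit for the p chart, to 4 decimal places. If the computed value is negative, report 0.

0.0900

p̄ = Σdᵢ / (k·n) = 509 / (15 × 200) = 0.16967
LCL = p̄ − 3·√(p̄(1−p̄)/n) = 0.16967 − 3 × 0.02654 = 0.09005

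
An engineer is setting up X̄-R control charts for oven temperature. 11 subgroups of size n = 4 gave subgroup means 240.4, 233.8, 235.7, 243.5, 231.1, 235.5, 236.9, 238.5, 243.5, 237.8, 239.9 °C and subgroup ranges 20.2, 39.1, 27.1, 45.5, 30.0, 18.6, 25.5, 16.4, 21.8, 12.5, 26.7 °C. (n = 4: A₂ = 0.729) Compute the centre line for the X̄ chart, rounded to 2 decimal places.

237.87

X̄̄ = (240.4 + 233.8 + 235.7 + 243.5 + 231.1 + 235.5 + 236.9 + 238.5 + 243.5 + 237.8 + 239.9) / 11 = 2616.6000 / 11 = 237.8727
CL = X̄̄ = 237.8727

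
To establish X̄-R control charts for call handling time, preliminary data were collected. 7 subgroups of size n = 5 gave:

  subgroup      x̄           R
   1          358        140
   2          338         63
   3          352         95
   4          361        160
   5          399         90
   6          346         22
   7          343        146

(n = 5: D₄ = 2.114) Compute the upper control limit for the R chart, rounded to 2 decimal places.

216.23

R̄ = (140 + 63 + 95 + 160 + 90 + 22 + 146) / 7 = 716.0000 / 7 = 102.2857
UCL_R = D₄·R̄ = 2.114 × 102.2857 = 216.2320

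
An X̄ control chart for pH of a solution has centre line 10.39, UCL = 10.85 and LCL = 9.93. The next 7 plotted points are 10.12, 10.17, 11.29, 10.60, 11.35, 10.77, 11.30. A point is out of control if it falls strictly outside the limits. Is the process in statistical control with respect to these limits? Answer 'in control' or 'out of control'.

out of control

Compare each point to [9.93, 10.85]: sample 3 = 11.29 > UCL; sample 5 = 11.35 > UCL; sample 7 = 11.30 > UCL.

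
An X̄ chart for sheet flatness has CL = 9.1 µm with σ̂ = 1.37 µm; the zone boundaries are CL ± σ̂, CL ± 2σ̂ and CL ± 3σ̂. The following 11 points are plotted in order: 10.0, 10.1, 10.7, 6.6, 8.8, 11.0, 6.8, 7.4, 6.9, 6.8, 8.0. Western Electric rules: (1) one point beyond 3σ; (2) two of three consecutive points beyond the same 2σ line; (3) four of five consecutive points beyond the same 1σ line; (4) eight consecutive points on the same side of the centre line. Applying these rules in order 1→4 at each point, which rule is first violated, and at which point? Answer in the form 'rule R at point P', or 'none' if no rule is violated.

rule 3 at point 10

Zone of each point (C = within 1σ̂, B = 1σ̂–2σ̂, A = 2σ̂–3σ̂, * = beyond 3σ̂; sign = side of CL): 1:+C, 2:+C, 3:+B, 4:-B, 5:-C, 6:+B, 7:-B, 8:-B, 9:-B, 10:-B, 11:-C
Rule 3 (four of five consecutive points beyond the same 1σ limit) is satisfied at point 10.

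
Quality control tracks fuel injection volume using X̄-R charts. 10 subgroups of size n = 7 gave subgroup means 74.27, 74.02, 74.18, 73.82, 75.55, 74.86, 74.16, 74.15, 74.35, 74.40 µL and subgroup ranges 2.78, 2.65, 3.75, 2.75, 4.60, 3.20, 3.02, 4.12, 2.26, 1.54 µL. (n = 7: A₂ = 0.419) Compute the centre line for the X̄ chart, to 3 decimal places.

X̄̄ = (74.27 + 74.02 + 74.18 + 73.82 + 75.55 + 74.86 + 74.16 + 74.15 + 74.35 + 74.40) / 10 = 743.7600 / 10 = 74.3760
CL = X̄̄ = 74.3760

74.376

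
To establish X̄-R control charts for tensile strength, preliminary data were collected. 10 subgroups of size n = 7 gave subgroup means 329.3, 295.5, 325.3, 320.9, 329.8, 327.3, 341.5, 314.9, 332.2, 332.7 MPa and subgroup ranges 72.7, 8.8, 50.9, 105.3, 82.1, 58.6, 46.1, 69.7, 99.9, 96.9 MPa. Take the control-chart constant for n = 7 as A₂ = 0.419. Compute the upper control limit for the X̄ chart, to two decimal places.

X̄̄ = (329.3 + 295.5 + 325.3 + 320.9 + 329.8 + 327.3 + 341.5 + 314.9 + 332.2 + 332.7) / 10 = 3249.4000 / 10 = 324.9400
R̄ = (72.7 + 8.8 + 50.9 + 105.3 + 82.1 + 58.6 + 46.1 + 69.7 + 99.9 + 96.9) / 10 = 691.0000 / 10 = 69.1000
UCL = X̄̄ + A₂·R̄ = 324.9400 + 0.419 × 69.1000 = 353.8929

353.89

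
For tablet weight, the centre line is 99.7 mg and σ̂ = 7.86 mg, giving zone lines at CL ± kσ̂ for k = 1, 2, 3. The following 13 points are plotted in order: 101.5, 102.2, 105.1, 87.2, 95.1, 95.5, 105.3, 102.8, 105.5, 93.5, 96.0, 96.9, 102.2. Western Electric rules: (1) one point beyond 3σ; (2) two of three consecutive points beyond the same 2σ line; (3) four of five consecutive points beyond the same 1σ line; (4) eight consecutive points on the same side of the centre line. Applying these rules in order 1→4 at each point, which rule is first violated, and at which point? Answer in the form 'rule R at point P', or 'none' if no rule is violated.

Zone of each point (C = within 1σ̂, B = 1σ̂–2σ̂, A = 2σ̂–3σ̂, * = beyond 3σ̂; sign = side of CL): 1:+C, 2:+C, 3:+C, 4:-B, 5:-C, 6:-C, 7:+C, 8:+C, 9:+C, 10:-C, 11:-C, 12:-C, 13:+C
No rule fires across all 13 points.

none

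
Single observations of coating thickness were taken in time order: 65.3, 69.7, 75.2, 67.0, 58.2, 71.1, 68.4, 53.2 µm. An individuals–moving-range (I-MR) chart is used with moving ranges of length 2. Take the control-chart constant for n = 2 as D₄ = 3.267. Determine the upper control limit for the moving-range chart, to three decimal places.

26.929

Moving ranges: 4.4, 5.5, 8.2, 8.8, 12.9, 2.7, 15.2; M̄R̄ = 57.7000 / 7 = 8.2429
UCL_MR = D₄·M̄R̄ = 3.267 × 8.2429 = 26.9294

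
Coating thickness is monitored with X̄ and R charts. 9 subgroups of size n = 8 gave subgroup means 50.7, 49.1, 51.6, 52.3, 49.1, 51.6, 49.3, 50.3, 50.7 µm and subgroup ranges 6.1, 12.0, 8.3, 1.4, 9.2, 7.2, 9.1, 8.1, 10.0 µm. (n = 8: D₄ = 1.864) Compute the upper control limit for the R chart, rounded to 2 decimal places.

R̄ = (6.1 + 12.0 + 8.3 + 1.4 + 9.2 + 7.2 + 9.1 + 8.1 + 10.0) / 9 = 71.4000 / 9 = 7.9333
UCL_R = D₄·R̄ = 1.864 × 7.9333 = 14.7877

14.79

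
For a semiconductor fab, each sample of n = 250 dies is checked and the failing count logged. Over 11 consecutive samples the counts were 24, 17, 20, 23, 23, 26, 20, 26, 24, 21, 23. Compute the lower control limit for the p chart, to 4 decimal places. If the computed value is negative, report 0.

p̄ = Σdᵢ / (k·n) = 247 / (11 × 250) = 0.08982
LCL = p̄ − 3·√(p̄(1−p̄)/n) = 0.08982 − 3 × 0.01808 = 0.03557

0.0356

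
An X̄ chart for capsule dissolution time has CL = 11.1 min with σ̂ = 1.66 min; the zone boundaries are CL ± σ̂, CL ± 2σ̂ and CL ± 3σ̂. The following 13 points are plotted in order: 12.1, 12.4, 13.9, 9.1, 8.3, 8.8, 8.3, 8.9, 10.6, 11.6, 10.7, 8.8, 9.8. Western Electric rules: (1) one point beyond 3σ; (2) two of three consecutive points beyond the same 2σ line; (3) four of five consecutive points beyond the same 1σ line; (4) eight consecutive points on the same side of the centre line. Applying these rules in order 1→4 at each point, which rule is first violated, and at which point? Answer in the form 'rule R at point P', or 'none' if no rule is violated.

rule 3 at point 7

Zone of each point (C = within 1σ̂, B = 1σ̂–2σ̂, A = 2σ̂–3σ̂, * = beyond 3σ̂; sign = side of CL): 1:+C, 2:+C, 3:+B, 4:-B, 5:-B, 6:-B, 7:-B, 8:-B, 9:-C, 10:+C, 11:-C, 12:-B, 13:-C
Rule 3 (four of five consecutive points beyond the same 1σ limit) is satisfied at point 7.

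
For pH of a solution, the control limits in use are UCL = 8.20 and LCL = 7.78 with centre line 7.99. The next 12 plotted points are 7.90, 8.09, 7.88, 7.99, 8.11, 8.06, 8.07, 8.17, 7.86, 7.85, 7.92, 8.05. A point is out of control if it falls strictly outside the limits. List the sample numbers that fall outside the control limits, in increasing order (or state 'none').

none

All 12 points lie within [7.78, 8.20].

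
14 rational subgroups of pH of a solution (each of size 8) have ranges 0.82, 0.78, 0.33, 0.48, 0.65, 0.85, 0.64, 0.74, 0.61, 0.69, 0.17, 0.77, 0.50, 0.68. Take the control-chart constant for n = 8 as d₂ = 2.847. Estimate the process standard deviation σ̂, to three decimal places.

R̄ = (0.82 + 0.78 + 0.33 + 0.48 + 0.65 + 0.85 + 0.64 + 0.74 + 0.61 + 0.69 + 0.17 + 0.77 + 0.50 + 0.68) / 14 = 0.6221
σ̂ = R̄ / d₂ = 0.6221 / 2.847 = 0.2185

0.219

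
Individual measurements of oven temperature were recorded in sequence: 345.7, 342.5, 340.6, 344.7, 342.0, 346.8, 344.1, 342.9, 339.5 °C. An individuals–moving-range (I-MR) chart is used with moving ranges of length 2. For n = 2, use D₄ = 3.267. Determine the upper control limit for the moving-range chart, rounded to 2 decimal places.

9.80

Moving ranges: 3.2, 1.9, 4.1, 2.7, 4.8, 2.7, 1.2, 3.4; M̄R̄ = 24.0000 / 8 = 3.0000
UCL_MR = D₄·M̄R̄ = 3.267 × 3.0000 = 9.8010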